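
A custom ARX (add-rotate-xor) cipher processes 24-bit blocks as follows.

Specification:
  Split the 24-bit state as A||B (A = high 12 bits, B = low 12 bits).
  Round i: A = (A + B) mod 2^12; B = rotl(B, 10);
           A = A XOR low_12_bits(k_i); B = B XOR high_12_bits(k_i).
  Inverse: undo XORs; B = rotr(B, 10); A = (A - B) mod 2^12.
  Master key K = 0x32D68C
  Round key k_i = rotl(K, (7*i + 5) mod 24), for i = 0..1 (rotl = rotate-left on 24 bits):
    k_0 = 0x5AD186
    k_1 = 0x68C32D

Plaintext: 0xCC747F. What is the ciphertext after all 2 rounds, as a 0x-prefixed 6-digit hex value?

0xA5FCA0

s_0 = plaintext = 0xCC747F
s_1 = Round(s_0, k_0) = 0x0C08B2
s_2 = Round(s_1, k_1) = 0xA5FCA0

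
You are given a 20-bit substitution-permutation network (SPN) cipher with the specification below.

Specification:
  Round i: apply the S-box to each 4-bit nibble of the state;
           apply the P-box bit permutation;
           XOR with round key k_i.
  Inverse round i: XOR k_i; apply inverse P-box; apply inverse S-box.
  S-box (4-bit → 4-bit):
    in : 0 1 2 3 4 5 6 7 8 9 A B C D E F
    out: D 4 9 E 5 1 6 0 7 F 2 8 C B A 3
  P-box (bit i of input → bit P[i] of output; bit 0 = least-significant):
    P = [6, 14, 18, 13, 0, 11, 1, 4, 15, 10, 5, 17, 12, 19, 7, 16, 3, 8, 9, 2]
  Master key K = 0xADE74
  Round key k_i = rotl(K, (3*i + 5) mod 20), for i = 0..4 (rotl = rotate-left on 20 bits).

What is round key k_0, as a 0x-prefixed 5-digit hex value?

K = 0xADE74
k_0 = rotl(K, (3*0+5) mod 20) = rotl(K, 5) = 0xBCE95

0xBCE95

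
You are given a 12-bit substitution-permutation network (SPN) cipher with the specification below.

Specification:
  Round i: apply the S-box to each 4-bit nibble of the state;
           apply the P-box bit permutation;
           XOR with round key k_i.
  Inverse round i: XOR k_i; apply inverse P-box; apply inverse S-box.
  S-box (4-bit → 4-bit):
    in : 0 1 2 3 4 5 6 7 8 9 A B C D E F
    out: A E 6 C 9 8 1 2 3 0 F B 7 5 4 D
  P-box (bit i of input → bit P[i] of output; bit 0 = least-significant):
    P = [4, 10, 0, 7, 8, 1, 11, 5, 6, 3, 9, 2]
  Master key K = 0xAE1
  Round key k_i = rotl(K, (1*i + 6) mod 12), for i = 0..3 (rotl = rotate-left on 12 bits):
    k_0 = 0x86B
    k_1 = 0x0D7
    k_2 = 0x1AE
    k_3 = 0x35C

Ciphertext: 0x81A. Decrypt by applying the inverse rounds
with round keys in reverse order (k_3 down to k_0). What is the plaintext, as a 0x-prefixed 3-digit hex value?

0x2BB

s_0 = ciphertext = 0x81A
s_1 = InvRound(s_0, k_3) = 0xFC9
s_2 = InvRound(s_1, k_2) = 0xF12
s_3 = InvRound(s_2, k_1) = 0xFD1
s_4 = InvRound(s_3, k_0) = 0x2BB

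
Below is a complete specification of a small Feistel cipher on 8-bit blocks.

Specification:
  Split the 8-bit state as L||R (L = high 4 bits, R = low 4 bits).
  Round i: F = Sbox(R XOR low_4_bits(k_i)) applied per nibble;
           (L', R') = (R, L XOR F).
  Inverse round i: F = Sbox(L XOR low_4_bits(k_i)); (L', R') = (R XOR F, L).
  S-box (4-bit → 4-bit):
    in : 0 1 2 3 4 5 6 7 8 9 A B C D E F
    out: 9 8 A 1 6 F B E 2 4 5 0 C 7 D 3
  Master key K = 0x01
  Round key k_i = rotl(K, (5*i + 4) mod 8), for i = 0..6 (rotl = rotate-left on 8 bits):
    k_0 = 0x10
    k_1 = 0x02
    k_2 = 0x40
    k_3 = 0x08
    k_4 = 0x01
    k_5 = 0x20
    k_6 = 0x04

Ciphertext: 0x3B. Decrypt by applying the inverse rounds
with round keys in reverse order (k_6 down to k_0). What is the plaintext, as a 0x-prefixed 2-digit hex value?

s_0 = ciphertext = 0x3B
s_1 = InvRound(s_0, k_6) = 0x53
s_2 = InvRound(s_1, k_5) = 0xC5
s_3 = InvRound(s_2, k_4) = 0x2C
s_4 = InvRound(s_3, k_3) = 0x92
s_5 = InvRound(s_4, k_2) = 0x69
s_6 = InvRound(s_5, k_1) = 0xF6
s_7 = InvRound(s_6, k_0) = 0x5F

0x5F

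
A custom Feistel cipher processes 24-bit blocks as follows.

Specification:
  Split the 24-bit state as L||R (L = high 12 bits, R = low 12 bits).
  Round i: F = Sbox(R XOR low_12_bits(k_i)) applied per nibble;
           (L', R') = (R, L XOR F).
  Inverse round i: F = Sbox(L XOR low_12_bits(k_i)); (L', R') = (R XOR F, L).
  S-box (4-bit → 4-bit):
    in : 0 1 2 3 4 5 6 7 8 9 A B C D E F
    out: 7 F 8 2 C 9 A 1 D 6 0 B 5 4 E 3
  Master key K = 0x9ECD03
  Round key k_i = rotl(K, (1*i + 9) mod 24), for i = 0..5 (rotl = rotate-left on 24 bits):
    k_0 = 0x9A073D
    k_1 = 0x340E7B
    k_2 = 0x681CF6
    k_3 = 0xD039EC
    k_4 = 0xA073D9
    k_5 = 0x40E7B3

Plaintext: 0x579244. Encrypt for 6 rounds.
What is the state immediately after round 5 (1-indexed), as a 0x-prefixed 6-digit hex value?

0x97C6A8

s_0 = plaintext = 0x579244
s_1 = Round(s_0, k_0) = 0x244C6F
s_2 = Round(s_1, k_1) = 0xC6FAB8
s_3 = Round(s_2, k_2) = 0xAB86A1
s_4 = Round(s_3, k_3) = 0x6A197C
s_5 = Round(s_4, k_4) = 0x97C6A8
s_6 = Round(s_5, k_5) = 0x6A8687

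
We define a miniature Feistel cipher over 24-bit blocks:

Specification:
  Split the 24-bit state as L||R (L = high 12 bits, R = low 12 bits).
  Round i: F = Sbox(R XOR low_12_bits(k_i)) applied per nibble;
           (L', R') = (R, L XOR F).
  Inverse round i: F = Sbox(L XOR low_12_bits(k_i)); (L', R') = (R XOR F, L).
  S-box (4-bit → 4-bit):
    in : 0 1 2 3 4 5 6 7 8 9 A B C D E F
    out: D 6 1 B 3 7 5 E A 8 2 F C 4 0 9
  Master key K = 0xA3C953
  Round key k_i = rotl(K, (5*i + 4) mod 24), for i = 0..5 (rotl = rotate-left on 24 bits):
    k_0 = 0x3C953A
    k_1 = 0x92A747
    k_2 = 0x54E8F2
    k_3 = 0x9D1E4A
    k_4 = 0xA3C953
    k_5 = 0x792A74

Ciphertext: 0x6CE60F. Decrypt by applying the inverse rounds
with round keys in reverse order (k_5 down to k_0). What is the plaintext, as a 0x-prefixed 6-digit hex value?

s_0 = ciphertext = 0x6CE60F
s_1 = InvRound(s_0, k_5) = 0xAFD6CE
s_2 = InvRound(s_1, k_4) = 0xDEEAFD
s_3 = InvRound(s_2, k_3) = 0x1DEDEE
s_4 = InvRound(s_3, k_2) = 0x5F21DE
s_5 = InvRound(s_4, k_1) = 0x0295F2
s_6 = InvRound(s_5, k_0) = 0x299029

0x299029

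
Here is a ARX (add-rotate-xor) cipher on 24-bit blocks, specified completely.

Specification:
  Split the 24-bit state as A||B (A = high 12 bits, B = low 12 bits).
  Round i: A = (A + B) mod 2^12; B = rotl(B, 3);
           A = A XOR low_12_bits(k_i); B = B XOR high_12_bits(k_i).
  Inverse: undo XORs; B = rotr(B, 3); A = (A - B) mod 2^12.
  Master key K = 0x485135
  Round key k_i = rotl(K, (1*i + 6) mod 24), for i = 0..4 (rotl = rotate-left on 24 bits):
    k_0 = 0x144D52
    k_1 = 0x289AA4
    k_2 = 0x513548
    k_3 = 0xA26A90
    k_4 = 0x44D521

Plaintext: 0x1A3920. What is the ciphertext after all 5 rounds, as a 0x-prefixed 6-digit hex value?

0x572BBD

s_0 = plaintext = 0x1A3920
s_1 = Round(s_0, k_0) = 0x791840
s_2 = Round(s_1, k_1) = 0x57508D
s_3 = Round(s_2, k_2) = 0x34A17B
s_4 = Round(s_3, k_3) = 0xE551FE
s_5 = Round(s_4, k_4) = 0x572BBD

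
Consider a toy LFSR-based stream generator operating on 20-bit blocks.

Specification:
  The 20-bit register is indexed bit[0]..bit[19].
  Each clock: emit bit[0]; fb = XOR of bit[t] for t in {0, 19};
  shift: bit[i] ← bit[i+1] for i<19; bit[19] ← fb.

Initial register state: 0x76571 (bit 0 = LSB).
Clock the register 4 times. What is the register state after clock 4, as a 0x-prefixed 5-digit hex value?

reg_0 = 0x76571
clock 1: out=1, reg = 0xBB2B8
clock 2: out=0, reg = 0xDD95C
clock 3: out=0, reg = 0xEECAE
clock 4: out=0, reg = 0xF7657

0xF7657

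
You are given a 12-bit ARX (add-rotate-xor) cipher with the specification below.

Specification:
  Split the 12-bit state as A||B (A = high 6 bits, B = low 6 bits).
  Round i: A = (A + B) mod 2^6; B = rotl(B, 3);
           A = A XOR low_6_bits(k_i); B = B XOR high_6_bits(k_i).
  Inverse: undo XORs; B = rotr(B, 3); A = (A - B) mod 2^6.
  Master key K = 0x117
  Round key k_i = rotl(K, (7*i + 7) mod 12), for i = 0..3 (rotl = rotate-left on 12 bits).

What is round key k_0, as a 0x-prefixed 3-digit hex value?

0xB88

K = 0x117
k_0 = rotl(K, (7*0+7) mod 12) = rotl(K, 7) = 0xB88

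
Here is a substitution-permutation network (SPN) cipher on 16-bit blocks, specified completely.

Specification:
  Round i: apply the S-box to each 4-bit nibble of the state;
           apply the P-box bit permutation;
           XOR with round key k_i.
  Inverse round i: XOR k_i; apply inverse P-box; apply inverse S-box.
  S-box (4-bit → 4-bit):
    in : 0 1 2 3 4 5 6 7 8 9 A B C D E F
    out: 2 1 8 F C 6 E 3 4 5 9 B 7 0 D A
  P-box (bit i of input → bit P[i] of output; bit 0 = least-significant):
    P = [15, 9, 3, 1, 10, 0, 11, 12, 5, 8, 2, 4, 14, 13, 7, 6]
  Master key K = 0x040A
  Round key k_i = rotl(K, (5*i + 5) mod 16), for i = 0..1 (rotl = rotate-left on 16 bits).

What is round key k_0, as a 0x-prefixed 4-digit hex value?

K = 0x040A
k_0 = rotl(K, (5*0+5) mod 16) = rotl(K, 5) = 0x8140

0x8140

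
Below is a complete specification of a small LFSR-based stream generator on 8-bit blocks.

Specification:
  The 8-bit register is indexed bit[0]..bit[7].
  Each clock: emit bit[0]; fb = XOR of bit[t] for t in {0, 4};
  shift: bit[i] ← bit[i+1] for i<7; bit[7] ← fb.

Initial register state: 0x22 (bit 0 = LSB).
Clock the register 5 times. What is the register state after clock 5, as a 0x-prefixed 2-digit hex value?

reg_0 = 0x22
clock 1: out=0, reg = 0x11
clock 2: out=1, reg = 0x08
clock 3: out=0, reg = 0x04
clock 4: out=0, reg = 0x02
clock 5: out=0, reg = 0x01

0x01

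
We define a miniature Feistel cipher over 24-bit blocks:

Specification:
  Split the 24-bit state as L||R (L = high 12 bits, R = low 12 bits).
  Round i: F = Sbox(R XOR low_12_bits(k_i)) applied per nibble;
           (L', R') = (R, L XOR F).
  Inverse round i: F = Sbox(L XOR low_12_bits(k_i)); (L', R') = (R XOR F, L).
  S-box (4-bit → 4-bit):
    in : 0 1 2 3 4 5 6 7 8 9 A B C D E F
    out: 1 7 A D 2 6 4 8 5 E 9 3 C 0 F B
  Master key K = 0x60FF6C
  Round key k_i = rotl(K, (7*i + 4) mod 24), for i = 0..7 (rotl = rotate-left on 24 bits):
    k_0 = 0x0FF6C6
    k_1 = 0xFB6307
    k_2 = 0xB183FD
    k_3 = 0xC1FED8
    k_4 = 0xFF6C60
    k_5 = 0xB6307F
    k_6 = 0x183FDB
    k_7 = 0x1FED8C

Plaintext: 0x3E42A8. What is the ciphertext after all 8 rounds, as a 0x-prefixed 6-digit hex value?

s_0 = plaintext = 0x3E42A8
s_1 = Round(s_0, k_0) = 0x2A81AB
s_2 = Round(s_1, k_1) = 0x1AB834
s_3 = Round(s_2, k_2) = 0x834265
s_4 = Round(s_3, k_3) = 0x265404
s_5 = Round(s_4, k_4) = 0x404727
s_6 = Round(s_5, k_5) = 0x727C61
s_7 = Round(s_6, k_6) = 0xC61A1E
s_8 = Round(s_7, k_7) = 0xA1E48B

0xA1E48B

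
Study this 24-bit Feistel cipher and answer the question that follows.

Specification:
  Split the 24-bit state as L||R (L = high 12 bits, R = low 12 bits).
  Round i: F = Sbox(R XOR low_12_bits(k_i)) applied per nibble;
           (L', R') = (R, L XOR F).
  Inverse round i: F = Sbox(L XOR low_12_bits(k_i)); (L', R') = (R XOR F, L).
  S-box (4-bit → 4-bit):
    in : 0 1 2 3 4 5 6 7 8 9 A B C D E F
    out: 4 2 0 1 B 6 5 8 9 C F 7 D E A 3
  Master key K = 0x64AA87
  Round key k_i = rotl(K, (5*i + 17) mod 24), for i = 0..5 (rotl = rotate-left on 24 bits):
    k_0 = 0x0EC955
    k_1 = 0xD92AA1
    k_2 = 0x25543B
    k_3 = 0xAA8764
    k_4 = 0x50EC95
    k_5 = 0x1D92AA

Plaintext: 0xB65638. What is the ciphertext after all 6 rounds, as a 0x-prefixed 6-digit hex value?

0x4D60EA

s_0 = plaintext = 0xB65638
s_1 = Round(s_0, k_0) = 0x63883B
s_2 = Round(s_1, k_1) = 0x83B6F7
s_3 = Round(s_2, k_2) = 0x6F78E6
s_4 = Round(s_3, k_3) = 0x8E6567
s_5 = Round(s_4, k_4) = 0x5674D6
s_6 = Round(s_5, k_5) = 0x4D60EA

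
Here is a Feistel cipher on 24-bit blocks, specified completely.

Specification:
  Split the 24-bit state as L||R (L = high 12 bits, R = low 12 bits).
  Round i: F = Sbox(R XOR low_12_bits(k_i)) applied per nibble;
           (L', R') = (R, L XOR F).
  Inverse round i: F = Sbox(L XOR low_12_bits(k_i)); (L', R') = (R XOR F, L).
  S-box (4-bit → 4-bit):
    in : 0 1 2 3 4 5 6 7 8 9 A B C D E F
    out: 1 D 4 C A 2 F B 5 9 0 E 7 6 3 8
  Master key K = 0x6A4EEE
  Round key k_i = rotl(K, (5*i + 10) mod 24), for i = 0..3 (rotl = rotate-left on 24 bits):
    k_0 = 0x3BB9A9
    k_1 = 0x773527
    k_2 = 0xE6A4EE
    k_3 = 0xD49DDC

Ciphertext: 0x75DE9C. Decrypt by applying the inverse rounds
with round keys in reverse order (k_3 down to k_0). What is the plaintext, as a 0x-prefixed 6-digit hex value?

0xB12A05

s_0 = ciphertext = 0x75DE9C
s_1 = InvRound(s_0, k_3) = 0xEC175D
s_2 = InvRound(s_1, k_2) = 0x715EC1
s_3 = InvRound(s_2, k_1) = 0xA05715
s_4 = InvRound(s_3, k_0) = 0xB12A05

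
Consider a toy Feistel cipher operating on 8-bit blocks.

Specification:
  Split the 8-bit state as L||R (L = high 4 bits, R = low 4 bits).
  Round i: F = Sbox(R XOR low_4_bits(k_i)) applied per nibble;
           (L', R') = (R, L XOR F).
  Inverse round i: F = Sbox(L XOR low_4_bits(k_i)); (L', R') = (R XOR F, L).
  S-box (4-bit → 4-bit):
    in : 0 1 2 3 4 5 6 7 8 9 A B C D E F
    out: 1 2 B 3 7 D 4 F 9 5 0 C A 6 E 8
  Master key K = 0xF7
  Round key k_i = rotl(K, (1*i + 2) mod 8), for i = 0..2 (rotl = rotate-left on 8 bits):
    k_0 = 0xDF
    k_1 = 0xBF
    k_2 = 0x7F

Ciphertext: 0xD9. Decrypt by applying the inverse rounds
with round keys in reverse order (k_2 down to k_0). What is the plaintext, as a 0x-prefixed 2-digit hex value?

0x5B

s_0 = ciphertext = 0xD9
s_1 = InvRound(s_0, k_2) = 0x2D
s_2 = InvRound(s_1, k_1) = 0xB2
s_3 = InvRound(s_2, k_0) = 0x5B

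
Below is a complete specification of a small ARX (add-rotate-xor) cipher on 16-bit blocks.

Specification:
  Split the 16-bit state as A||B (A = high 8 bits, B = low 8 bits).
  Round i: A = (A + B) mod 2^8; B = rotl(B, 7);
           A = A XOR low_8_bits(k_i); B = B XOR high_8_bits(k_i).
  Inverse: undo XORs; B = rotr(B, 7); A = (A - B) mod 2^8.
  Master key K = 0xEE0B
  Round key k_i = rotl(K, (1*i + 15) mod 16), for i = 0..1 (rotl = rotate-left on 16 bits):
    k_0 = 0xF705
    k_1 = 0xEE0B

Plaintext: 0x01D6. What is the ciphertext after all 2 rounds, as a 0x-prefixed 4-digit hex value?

0x65A0

s_0 = plaintext = 0x01D6
s_1 = Round(s_0, k_0) = 0xD29C
s_2 = Round(s_1, k_1) = 0x65A0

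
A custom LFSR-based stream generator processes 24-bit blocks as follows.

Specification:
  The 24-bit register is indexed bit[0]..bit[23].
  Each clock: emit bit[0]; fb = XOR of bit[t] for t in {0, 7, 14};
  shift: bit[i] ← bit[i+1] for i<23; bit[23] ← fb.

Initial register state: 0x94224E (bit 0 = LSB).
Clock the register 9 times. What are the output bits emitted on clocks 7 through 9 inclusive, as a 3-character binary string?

reg_0 = 0x94224E
clock 1: out=0, reg = 0x4A1127
clock 2: out=1, reg = 0xA50893
clock 3: out=1, reg = 0x528449
clock 4: out=1, reg = 0xA94224
clock 5: out=0, reg = 0xD4A112
clock 6: out=0, reg = 0x6A5089
clock 7: out=1, reg = 0xB52844
clock 8: out=0, reg = 0x5A9422
clock 9: out=0, reg = 0x2D4A11

100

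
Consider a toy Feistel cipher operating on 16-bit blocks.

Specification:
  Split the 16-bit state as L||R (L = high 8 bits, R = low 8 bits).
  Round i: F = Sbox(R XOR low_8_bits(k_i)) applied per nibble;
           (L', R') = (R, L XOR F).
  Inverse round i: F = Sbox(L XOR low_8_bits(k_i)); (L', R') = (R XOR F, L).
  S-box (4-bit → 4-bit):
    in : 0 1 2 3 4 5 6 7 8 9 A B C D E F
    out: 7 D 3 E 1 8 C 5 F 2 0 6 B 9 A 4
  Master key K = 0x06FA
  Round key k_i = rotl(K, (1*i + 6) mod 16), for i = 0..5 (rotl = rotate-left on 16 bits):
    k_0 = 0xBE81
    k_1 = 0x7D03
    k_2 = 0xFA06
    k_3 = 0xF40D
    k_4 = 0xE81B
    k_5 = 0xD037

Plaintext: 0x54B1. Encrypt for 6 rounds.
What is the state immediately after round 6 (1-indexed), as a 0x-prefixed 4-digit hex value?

s_0 = plaintext = 0x54B1
s_1 = Round(s_0, k_0) = 0xB1B3
s_2 = Round(s_1, k_1) = 0xB3D6
s_3 = Round(s_2, k_2) = 0xD624
s_4 = Round(s_3, k_3) = 0x24E4
s_5 = Round(s_4, k_4) = 0xE460
s_6 = Round(s_5, k_5) = 0x6061

0x6061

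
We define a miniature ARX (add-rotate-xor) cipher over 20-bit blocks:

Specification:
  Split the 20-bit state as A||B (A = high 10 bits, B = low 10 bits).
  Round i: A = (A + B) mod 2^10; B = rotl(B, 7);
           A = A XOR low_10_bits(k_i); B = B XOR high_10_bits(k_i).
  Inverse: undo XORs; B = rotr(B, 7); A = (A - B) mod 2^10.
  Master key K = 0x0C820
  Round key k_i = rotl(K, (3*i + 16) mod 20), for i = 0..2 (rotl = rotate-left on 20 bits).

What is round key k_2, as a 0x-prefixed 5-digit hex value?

K = 0x0C820
k_0 = rotl(K, (3*0+16) mod 20) = rotl(K, 16) = 0x00C82
k_1 = rotl(K, (3*1+16) mod 20) = rotl(K, 19) = 0x06410
k_2 = rotl(K, (3*2+16) mod 20) = rotl(K, 2) = 0x32080

0x32080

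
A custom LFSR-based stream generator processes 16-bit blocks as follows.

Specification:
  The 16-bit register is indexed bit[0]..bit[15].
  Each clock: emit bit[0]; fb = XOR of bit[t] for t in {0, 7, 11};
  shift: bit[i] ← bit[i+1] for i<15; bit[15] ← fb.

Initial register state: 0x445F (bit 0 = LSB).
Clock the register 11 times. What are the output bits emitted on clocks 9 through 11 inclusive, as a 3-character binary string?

001

reg_0 = 0x445F
clock 1: out=1, reg = 0xA22F
clock 2: out=1, reg = 0xD117
clock 3: out=1, reg = 0xE88B
clock 4: out=1, reg = 0xF445
clock 5: out=1, reg = 0xFA22
clock 6: out=0, reg = 0xFD11
clock 7: out=1, reg = 0x7E88
clock 8: out=0, reg = 0x3F44
clock 9: out=0, reg = 0x9FA2
clock 10: out=0, reg = 0x4FD1
clock 11: out=1, reg = 0xA7E8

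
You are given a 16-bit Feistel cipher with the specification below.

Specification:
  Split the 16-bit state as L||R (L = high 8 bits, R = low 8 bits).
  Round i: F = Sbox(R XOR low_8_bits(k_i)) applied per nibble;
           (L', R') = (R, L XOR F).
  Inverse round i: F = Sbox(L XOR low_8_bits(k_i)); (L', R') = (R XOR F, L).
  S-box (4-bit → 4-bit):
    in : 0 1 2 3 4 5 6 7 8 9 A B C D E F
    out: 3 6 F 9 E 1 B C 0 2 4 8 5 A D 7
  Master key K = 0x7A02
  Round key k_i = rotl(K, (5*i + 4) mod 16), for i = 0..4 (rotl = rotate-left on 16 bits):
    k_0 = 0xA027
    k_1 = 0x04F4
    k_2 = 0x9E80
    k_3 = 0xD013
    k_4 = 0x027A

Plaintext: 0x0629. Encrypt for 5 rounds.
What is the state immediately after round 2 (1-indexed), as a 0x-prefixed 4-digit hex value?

0x3B7E

s_0 = plaintext = 0x0629
s_1 = Round(s_0, k_0) = 0x293B
s_2 = Round(s_1, k_1) = 0x3B7E
s_3 = Round(s_2, k_2) = 0x7E46
s_4 = Round(s_3, k_3) = 0x466F
s_5 = Round(s_4, k_4) = 0x6F27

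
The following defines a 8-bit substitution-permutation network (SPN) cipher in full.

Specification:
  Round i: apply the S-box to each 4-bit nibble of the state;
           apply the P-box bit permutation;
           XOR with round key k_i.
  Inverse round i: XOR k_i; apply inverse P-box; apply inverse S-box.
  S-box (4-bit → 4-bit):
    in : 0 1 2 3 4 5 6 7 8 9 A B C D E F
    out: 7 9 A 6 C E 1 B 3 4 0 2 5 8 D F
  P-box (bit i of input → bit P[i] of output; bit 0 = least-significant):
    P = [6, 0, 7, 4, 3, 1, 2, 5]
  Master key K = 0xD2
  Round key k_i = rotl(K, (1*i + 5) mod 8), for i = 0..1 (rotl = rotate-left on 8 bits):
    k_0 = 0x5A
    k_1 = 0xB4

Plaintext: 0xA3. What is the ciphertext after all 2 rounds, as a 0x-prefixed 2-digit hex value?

0x95

s_0 = plaintext = 0xA3
s_1 = Round(s_0, k_0) = 0xDB
s_2 = Round(s_1, k_1) = 0x95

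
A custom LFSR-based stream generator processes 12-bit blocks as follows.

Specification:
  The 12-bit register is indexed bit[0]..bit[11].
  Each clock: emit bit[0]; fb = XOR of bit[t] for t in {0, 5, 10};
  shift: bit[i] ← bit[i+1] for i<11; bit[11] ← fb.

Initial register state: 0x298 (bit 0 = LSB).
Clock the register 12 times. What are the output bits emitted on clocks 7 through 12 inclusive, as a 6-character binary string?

010100

reg_0 = 0x298
clock 1: out=0, reg = 0x14C
clock 2: out=0, reg = 0x0A6
clock 3: out=0, reg = 0x853
clock 4: out=1, reg = 0xC29
clock 5: out=1, reg = 0xE14
clock 6: out=0, reg = 0xF0A
clock 7: out=0, reg = 0xF85
clock 8: out=1, reg = 0x7C2
clock 9: out=0, reg = 0xBE1
clock 10: out=1, reg = 0x5F0
clock 11: out=0, reg = 0x2F8
clock 12: out=0, reg = 0x97C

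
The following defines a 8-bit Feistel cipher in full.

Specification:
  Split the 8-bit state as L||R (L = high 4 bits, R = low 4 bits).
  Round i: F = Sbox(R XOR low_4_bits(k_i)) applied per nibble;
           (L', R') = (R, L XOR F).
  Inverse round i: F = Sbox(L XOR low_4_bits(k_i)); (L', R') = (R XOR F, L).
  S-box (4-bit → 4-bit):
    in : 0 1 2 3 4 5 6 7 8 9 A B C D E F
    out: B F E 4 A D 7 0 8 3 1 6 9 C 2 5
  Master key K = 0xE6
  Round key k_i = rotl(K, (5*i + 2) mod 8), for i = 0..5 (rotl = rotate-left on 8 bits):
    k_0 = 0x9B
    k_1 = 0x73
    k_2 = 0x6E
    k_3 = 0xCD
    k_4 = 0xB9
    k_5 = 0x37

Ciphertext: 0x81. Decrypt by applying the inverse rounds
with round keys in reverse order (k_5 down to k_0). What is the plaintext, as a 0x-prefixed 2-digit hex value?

0x0D

s_0 = ciphertext = 0x81
s_1 = InvRound(s_0, k_5) = 0x48
s_2 = InvRound(s_1, k_4) = 0x44
s_3 = InvRound(s_2, k_3) = 0x74
s_4 = InvRound(s_3, k_2) = 0x77
s_5 = InvRound(s_4, k_1) = 0xD7
s_6 = InvRound(s_5, k_0) = 0x0D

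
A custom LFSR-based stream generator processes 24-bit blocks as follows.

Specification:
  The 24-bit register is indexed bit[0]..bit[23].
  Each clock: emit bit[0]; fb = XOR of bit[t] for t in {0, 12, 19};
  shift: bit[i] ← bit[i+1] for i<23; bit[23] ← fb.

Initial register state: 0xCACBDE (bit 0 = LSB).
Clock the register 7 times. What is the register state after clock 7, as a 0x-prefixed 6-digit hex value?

0x179597

reg_0 = 0xCACBDE
clock 1: out=0, reg = 0xE565EF
clock 2: out=1, reg = 0xF2B2F7
clock 3: out=1, reg = 0x79597B
clock 4: out=1, reg = 0xBCACBD
clock 5: out=1, reg = 0x5E565E
clock 6: out=0, reg = 0x2F2B2F
clock 7: out=1, reg = 0x179597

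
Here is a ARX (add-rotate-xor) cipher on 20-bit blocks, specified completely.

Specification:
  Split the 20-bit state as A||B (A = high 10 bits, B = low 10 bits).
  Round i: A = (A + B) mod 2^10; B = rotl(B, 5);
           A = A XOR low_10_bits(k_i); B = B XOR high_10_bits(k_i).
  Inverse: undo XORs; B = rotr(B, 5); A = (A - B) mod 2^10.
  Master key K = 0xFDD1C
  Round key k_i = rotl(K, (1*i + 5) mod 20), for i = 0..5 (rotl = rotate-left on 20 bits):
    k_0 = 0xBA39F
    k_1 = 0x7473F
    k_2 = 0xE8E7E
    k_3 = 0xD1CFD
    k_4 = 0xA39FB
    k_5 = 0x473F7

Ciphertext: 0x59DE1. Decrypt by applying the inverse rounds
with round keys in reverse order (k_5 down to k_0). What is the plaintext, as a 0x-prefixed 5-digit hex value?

s_0 = ciphertext = 0x59DE1
s_1 = InvRound(s_0, k_5) = 0xBA7A7
s_2 = InvRound(s_1, k_4) = 0x7A529
s_3 = InvRound(s_2, k_3) = 0xD05D3
s_4 = InvRound(s_3, k_2) = 0xCB213
s_5 = InvRound(s_4, k_1) = 0xED45E
s_6 = InvRound(s_5, k_0) = 0x556D5

0x556D5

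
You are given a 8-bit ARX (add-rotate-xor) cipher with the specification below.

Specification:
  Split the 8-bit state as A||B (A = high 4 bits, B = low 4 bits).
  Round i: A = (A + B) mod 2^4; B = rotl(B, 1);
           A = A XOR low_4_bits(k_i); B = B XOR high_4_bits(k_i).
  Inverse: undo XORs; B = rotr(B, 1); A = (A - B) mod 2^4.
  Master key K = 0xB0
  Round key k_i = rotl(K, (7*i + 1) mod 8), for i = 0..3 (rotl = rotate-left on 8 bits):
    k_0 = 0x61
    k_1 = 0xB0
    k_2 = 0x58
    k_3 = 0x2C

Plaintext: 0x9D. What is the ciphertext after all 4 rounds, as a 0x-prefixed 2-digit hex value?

s_0 = plaintext = 0x9D
s_1 = Round(s_0, k_0) = 0x7D
s_2 = Round(s_1, k_1) = 0x40
s_3 = Round(s_2, k_2) = 0xC5
s_4 = Round(s_3, k_3) = 0xD8

0xD8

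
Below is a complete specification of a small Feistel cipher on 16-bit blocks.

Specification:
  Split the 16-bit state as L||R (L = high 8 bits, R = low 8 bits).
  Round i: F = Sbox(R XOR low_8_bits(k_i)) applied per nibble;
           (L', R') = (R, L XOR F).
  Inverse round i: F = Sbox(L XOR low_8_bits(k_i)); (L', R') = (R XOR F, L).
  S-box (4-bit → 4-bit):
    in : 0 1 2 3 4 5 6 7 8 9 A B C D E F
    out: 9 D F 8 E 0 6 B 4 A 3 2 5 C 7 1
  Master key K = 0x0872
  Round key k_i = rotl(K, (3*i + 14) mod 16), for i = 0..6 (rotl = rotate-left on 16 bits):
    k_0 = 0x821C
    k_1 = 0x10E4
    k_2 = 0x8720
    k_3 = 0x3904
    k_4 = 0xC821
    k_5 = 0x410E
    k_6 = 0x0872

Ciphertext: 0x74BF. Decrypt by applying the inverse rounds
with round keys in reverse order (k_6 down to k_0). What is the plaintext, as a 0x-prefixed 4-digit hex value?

0x96BD

s_0 = ciphertext = 0x74BF
s_1 = InvRound(s_0, k_6) = 0x2974
s_2 = InvRound(s_1, k_5) = 0x8F29
s_3 = InvRound(s_2, k_4) = 0x1E8F
s_4 = InvRound(s_3, k_3) = 0x5C1E
s_5 = InvRound(s_4, k_2) = 0xAB5C
s_6 = InvRound(s_5, k_1) = 0xBDAB
s_7 = InvRound(s_6, k_0) = 0x96BD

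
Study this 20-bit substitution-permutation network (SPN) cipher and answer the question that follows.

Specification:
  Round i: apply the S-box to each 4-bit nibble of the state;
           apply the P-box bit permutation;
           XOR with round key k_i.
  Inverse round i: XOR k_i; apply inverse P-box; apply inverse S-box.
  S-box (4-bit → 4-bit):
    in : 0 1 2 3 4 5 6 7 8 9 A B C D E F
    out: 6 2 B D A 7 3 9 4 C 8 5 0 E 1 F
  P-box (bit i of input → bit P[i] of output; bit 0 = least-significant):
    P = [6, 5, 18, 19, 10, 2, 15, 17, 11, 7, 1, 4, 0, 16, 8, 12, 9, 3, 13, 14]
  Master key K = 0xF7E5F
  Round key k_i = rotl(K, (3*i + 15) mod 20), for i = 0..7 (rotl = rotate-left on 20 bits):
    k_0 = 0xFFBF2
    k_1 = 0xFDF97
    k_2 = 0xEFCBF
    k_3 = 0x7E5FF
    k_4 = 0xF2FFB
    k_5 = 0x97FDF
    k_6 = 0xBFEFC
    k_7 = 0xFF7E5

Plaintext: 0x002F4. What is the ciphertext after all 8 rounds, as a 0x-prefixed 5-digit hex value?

s_0 = plaintext = 0x002F4
s_1 = Round(s_0, k_0) = 0x4564E
s_2 = Round(s_1, k_1) = 0xC965A
s_3 = Round(s_2, k_2) = 0x6613B
s_4 = Round(s_3, k_3) = 0x06336
s_5 = Round(s_4, k_4) = 0xC8380
s_6 = Round(s_5, k_5) = 0xDF6ED
s_7 = Round(s_6, k_6) = 0x68355
s_8 = Round(s_7, k_7) = 0xB789B

0xB789B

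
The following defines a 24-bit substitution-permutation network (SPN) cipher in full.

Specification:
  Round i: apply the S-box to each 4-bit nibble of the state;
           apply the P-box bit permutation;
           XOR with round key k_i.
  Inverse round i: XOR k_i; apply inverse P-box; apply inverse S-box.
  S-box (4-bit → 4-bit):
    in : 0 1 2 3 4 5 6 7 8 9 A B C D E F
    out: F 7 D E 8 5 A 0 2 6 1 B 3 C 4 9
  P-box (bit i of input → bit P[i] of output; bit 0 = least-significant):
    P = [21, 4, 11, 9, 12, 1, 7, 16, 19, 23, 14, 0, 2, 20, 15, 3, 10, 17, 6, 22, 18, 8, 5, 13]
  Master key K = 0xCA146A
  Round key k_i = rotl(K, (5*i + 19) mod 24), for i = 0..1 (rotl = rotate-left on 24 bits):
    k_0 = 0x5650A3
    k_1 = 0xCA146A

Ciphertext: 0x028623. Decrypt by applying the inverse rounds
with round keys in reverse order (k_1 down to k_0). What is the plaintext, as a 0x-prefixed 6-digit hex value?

s_0 = ciphertext = 0x028623
s_1 = InvRound(s_0, k_1) = 0x7DDBA4
s_2 = InvRound(s_1, k_0) = 0x885F62

0x885F62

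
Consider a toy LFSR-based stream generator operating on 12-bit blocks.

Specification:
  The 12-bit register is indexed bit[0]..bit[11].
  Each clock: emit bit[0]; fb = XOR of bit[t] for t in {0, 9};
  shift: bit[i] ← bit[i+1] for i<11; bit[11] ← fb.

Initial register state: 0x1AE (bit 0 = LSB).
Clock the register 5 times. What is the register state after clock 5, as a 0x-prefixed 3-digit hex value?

0xF0D

reg_0 = 0x1AE
clock 1: out=0, reg = 0x0D7
clock 2: out=1, reg = 0x86B
clock 3: out=1, reg = 0xC35
clock 4: out=1, reg = 0xE1A
clock 5: out=0, reg = 0xF0D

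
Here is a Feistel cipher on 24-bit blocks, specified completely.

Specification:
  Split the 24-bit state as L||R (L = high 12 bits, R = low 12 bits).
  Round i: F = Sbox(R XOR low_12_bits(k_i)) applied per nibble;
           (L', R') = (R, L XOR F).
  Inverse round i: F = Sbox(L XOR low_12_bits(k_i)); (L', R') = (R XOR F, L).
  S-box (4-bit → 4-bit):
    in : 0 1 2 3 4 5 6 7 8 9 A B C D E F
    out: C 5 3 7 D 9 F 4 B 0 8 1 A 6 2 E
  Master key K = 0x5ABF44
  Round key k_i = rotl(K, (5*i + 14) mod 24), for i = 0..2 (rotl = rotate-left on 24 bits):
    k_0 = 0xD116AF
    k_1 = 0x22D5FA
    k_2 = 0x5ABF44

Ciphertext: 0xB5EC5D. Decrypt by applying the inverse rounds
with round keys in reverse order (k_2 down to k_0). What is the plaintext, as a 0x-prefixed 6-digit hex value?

s_0 = ciphertext = 0xB5EC5D
s_1 = InvRound(s_0, k_2) = 0x105B5E
s_2 = InvRound(s_1, k_1) = 0x6B0105
s_3 = InvRound(s_2, k_0) = 0xD5B6B0

0xD5B6B0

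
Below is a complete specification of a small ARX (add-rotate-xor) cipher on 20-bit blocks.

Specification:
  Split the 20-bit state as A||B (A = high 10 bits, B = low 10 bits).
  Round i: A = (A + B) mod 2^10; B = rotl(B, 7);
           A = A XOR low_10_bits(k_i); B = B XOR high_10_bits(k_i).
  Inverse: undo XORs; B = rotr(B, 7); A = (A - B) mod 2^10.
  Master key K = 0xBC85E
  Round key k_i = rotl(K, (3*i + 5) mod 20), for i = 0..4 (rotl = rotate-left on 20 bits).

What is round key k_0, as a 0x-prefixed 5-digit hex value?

0x90BD7

K = 0xBC85E
k_0 = rotl(K, (3*0+5) mod 20) = rotl(K, 5) = 0x90BD7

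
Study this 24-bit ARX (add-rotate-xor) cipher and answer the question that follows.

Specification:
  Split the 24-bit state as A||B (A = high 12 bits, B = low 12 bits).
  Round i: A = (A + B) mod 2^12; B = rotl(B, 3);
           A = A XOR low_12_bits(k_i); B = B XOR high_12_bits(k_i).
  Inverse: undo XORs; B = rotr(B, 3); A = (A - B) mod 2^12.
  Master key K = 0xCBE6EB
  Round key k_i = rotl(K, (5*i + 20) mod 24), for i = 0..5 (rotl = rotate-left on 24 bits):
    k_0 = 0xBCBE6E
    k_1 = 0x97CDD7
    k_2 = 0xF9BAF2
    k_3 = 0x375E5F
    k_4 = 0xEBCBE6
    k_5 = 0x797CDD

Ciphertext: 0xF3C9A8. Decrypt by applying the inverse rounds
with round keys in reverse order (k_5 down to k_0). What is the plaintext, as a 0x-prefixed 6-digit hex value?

s_0 = ciphertext = 0xF3C9A8
s_1 = InvRound(s_0, k_5) = 0x41AFC7
s_2 = InvRound(s_1, k_4) = 0x9CD62F
s_3 = InvRound(s_2, k_3) = 0x2E74AB
s_4 = InvRound(s_3, k_2) = 0x6AF166
s_5 = InvRound(s_4, k_1) = 0x675503
s_6 = InvRound(s_5, k_0) = 0x6421D9

0x6421D9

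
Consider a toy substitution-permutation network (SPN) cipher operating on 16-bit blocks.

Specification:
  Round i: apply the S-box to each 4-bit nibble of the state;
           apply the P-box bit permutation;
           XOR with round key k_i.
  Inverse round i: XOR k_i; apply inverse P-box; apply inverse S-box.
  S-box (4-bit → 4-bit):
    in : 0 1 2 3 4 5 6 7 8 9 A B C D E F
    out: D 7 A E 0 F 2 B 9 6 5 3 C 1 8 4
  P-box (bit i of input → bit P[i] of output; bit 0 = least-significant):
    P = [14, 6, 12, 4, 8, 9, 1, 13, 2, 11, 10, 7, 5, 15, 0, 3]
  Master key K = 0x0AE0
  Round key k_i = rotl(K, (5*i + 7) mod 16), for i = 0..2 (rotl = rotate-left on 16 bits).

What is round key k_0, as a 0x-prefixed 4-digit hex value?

0x7005

K = 0x0AE0
k_0 = rotl(K, (5*0+7) mod 16) = rotl(K, 7) = 0x7005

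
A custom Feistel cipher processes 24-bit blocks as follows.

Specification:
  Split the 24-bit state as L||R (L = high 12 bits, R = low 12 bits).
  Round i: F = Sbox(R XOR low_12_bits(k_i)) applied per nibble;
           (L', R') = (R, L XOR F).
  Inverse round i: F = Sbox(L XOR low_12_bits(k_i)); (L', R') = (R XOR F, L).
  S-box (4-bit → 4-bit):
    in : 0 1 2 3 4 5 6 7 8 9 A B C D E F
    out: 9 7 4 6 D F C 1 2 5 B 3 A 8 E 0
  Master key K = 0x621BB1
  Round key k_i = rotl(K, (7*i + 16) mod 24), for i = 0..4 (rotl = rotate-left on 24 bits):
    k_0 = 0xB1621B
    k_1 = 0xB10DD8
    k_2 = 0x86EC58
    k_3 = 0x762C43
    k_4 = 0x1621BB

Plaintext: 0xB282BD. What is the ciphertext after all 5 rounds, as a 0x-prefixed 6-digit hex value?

0xB5671C

s_0 = plaintext = 0xB282BD
s_1 = Round(s_0, k_0) = 0x2BD294
s_2 = Round(s_1, k_1) = 0x294267
s_3 = Round(s_2, k_2) = 0x267CF4
s_4 = Round(s_3, k_3) = 0xCF4B56
s_5 = Round(s_4, k_4) = 0xB5671C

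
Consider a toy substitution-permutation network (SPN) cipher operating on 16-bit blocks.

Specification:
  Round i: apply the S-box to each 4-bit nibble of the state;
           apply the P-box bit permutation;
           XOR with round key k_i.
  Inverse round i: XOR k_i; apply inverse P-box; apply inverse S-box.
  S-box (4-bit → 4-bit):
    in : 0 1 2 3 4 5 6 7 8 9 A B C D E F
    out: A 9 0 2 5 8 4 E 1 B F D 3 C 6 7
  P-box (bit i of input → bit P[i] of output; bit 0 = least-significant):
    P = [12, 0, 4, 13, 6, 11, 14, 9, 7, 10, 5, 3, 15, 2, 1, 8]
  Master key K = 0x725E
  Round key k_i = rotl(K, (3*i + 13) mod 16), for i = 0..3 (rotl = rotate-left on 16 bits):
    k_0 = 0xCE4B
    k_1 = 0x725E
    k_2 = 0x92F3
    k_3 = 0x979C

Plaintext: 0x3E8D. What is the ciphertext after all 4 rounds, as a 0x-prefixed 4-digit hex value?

0xE1BA

s_0 = plaintext = 0x3E8D
s_1 = Round(s_0, k_0) = 0xEA3F
s_2 = Round(s_1, k_1) = 0x6EE1
s_3 = Round(s_2, k_2) = 0xEED1
s_4 = Round(s_3, k_3) = 0xE1BA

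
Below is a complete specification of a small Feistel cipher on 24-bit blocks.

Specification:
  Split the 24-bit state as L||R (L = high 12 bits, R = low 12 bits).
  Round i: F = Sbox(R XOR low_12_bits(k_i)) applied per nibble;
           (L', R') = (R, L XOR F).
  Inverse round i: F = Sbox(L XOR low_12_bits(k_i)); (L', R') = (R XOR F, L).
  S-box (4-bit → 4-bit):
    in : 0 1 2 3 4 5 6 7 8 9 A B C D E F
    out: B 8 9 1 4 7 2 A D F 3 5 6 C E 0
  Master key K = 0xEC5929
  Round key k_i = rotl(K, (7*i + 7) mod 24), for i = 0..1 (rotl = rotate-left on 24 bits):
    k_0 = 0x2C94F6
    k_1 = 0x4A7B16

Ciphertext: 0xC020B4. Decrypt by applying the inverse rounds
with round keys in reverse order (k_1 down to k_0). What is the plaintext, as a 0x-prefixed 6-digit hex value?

s_0 = ciphertext = 0xC020B4
s_1 = InvRound(s_0, k_1) = 0xA30C02
s_2 = InvRound(s_1, k_0) = 0x260A30

0x260A30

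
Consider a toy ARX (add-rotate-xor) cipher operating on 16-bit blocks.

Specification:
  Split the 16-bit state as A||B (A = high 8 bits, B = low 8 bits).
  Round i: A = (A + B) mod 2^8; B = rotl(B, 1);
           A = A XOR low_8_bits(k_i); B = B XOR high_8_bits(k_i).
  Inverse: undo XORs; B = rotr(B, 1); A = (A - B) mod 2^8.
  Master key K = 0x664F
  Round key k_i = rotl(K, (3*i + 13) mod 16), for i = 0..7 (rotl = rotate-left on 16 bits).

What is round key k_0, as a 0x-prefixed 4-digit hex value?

K = 0x664F
k_0 = rotl(K, (3*0+13) mod 16) = rotl(K, 13) = 0xECC9

0xECC9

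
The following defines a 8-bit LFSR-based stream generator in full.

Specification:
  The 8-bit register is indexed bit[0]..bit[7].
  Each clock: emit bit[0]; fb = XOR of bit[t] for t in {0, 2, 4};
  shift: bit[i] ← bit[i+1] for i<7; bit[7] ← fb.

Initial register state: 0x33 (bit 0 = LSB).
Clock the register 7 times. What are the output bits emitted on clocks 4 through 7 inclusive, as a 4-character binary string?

0110

reg_0 = 0x33
clock 1: out=1, reg = 0x19
clock 2: out=1, reg = 0x0C
clock 3: out=0, reg = 0x86
clock 4: out=0, reg = 0xC3
clock 5: out=1, reg = 0xE1
clock 6: out=1, reg = 0xF0
clock 7: out=0, reg = 0xF8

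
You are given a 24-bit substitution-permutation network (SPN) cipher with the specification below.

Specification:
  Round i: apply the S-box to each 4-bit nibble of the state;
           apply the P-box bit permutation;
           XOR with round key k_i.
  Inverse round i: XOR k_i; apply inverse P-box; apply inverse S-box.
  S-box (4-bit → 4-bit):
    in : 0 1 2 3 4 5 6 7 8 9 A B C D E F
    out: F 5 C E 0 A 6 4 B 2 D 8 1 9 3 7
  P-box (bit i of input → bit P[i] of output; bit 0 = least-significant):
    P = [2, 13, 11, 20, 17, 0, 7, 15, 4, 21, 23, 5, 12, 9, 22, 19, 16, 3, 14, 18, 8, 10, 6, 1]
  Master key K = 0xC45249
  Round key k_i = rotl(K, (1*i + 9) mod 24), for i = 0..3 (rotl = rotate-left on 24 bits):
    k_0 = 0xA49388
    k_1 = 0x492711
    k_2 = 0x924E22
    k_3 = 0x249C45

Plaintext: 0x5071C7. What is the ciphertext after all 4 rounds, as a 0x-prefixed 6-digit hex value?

0x64FF69

s_0 = plaintext = 0x5071C7
s_1 = Round(s_0, k_0) = 0x63DF92
s_2 = Round(s_1, k_1) = 0xF57B48
s_3 = Round(s_2, k_2) = 0xC66B4E
s_4 = Round(s_3, k_3) = 0x64FF69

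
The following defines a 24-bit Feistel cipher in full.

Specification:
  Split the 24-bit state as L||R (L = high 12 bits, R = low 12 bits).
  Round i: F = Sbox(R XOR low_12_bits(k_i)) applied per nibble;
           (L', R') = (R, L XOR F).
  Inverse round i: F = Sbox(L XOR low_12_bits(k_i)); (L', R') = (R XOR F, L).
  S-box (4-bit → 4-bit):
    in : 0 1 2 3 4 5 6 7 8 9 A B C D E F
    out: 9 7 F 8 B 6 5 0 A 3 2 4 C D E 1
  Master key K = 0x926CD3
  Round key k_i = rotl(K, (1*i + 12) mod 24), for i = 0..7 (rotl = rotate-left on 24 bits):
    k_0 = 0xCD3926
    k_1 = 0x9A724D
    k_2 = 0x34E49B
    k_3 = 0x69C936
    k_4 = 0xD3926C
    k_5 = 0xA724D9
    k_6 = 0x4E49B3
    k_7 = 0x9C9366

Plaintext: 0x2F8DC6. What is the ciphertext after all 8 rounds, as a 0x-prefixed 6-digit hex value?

s_0 = plaintext = 0x2F8DC6
s_1 = Round(s_0, k_0) = 0xDC6911
s_2 = Round(s_1, k_1) = 0x9119AA
s_3 = Round(s_2, k_2) = 0x9AA496
s_4 = Round(s_3, k_3) = 0x496483
s_5 = Round(s_4, k_4) = 0x483177
s_6 = Round(s_5, k_5) = 0x1772AD
s_7 = Round(s_6, k_6) = 0x2AD509
s_8 = Round(s_7, k_7) = 0x5097FC

0x5097FC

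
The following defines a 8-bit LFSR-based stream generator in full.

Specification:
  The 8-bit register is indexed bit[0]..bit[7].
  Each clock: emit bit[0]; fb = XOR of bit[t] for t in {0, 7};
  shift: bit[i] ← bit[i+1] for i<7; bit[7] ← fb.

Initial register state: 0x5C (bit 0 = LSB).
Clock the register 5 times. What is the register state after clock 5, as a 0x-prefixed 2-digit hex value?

0xA2

reg_0 = 0x5C
clock 1: out=0, reg = 0x2E
clock 2: out=0, reg = 0x17
clock 3: out=1, reg = 0x8B
clock 4: out=1, reg = 0x45
clock 5: out=1, reg = 0xA2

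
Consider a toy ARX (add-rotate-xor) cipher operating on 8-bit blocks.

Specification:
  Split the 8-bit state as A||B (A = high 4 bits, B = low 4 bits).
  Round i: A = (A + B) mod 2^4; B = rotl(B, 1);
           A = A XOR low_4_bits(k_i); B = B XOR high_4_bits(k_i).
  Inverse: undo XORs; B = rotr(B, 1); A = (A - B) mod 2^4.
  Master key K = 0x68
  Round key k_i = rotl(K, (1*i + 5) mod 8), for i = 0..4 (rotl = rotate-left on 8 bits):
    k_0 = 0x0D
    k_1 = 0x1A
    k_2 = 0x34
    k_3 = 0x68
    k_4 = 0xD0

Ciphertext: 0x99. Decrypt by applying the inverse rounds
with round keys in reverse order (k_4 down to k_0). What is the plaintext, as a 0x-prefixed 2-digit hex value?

s_0 = ciphertext = 0x99
s_1 = InvRound(s_0, k_4) = 0x72
s_2 = InvRound(s_1, k_3) = 0xD2
s_3 = InvRound(s_2, k_2) = 0x18
s_4 = InvRound(s_3, k_1) = 0xFC
s_5 = InvRound(s_4, k_0) = 0xC6

0xC6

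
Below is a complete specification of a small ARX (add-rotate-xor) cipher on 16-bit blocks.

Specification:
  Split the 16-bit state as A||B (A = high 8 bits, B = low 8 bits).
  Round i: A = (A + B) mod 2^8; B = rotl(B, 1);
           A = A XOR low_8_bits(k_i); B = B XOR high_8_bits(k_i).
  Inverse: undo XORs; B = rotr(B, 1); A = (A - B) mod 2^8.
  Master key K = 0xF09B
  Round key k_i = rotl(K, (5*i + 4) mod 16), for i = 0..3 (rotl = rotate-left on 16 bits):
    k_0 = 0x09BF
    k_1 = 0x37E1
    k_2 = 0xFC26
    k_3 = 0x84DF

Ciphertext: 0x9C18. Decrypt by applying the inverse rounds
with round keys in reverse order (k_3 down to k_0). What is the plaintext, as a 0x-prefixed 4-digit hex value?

0xBC1F

s_0 = ciphertext = 0x9C18
s_1 = InvRound(s_0, k_3) = 0xF54E
s_2 = InvRound(s_1, k_2) = 0x7A59
s_3 = InvRound(s_2, k_1) = 0x6437
s_4 = InvRound(s_3, k_0) = 0xBC1F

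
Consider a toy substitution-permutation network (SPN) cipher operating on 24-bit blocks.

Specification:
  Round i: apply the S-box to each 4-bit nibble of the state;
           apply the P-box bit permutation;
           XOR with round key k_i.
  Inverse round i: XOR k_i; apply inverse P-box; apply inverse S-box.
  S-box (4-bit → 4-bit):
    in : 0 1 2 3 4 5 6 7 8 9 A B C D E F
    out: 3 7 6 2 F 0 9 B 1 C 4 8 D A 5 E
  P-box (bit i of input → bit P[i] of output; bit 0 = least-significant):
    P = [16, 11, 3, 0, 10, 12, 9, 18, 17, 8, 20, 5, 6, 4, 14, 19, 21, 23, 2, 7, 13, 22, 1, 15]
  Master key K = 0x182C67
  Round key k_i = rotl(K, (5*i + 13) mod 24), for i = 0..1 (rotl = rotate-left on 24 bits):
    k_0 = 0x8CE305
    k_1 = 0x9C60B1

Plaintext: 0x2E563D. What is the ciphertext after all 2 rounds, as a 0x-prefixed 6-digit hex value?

0xB41A8F

s_0 = plaintext = 0x2E563D
s_1 = Round(s_0, k_0) = 0xEEFB22
s_2 = Round(s_1, k_1) = 0xB41A8F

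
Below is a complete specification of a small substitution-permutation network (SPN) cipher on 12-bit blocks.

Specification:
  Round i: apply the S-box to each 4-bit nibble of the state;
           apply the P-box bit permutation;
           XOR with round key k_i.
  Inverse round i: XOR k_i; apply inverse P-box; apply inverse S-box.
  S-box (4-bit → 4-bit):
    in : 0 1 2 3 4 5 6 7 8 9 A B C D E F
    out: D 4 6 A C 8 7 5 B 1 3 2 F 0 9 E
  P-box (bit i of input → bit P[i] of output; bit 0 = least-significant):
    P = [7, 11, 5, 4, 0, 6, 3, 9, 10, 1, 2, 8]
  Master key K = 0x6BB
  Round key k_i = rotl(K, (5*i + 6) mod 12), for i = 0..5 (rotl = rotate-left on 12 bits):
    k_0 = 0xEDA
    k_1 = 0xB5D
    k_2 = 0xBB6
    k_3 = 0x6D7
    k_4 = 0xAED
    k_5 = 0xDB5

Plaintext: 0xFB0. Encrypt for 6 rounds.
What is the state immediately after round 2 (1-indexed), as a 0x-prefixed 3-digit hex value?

0x2A3

s_0 = plaintext = 0xFB0
s_1 = Round(s_0, k_0) = 0xF2C
s_2 = Round(s_1, k_1) = 0x2A3
s_3 = Round(s_2, k_2) = 0x3E1
s_4 = Round(s_3, k_3) = 0x5F4
s_5 = Round(s_4, k_4) = 0x995
s_6 = Round(s_5, k_5) = 0x9A4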